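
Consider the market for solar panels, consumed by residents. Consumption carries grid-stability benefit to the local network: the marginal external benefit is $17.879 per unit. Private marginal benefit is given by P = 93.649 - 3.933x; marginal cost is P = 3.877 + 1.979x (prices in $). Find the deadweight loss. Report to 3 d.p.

Market equilibrium (private): 3.877 + 1.979x = 93.649 - 3.933x → x_m = 15.1847.
Social marginal benefit = demand + MEB = 111.528 - 3.933x.
Set SMB = MC: 111.528 - 3.933x = 3.877 + 1.979x → x* = 18.2089.
Height of the DWL triangle at x_m is SMB(x_m) − MC(x_m) = MEB(x_m) = 17.8790.
DWL = ½ × 3.0242 × 17.8790 = 27.0348.

DWL = $27.035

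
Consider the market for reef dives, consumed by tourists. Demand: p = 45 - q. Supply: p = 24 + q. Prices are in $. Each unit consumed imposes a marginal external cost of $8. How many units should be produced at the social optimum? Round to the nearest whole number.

q* = 7

Social marginal benefit = demand − MEC = 37 - q.
Set SMB = MC: 37 - q = 24 + q → q* = 6.5000.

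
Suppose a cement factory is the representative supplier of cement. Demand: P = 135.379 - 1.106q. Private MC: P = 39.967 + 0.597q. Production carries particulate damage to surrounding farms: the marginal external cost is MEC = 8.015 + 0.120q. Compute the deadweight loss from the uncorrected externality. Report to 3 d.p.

DWL = 59.575

Market equilibrium (private): 39.967 + 0.597q = 135.379 - 1.106q → q_m = 56.0258.
Social marginal cost = private MC + MEC = 47.982 + 0.717q.
Set SMC = demand: 47.982 + 0.717q = 135.379 - 1.106q → q* = 47.9413.
Between q* and q_m the wedge SMC − demand runs linearly from 0 to MEC(q_m), so the loss is a triangle.
DWL = ½ × 8.0845 × 14.7381 = 59.5751.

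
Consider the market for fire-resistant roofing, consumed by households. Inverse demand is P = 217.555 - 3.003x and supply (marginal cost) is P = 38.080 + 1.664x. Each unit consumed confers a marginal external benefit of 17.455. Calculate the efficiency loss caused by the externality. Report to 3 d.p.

Market equilibrium (private): 38.080 + 1.664x = 217.555 - 3.003x → x_m = 38.4562.
Social marginal benefit = demand + MEB = 235.010 - 3.003x.
Set SMB = MC: 235.010 - 3.003x = 38.080 + 1.664x → x* = 42.1963.
Between x* and x_m the wedge SMB − MC runs linearly from 0 to MEB(x_m), so the loss is a triangle.
DWL = ½ × 3.7401 × 17.4550 = 32.6417.

DWL = 32.642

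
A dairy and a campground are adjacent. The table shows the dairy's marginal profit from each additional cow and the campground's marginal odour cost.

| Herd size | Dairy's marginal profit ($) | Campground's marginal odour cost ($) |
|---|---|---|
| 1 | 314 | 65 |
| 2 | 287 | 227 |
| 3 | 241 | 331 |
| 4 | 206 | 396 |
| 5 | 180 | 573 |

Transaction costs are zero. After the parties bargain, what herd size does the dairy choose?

2

Bargaining reaches the level where marginal profit last exceeds marginal odour cost.
That holds through level 2 (287 ≥ 227) but not at 3 (241 < 331).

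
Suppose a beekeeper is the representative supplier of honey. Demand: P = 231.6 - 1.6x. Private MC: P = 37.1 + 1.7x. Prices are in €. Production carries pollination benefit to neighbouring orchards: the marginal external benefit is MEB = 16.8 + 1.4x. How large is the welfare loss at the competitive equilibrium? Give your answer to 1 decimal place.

DWL = €2595.7

Market equilibrium (private): 37.1 + 1.7x = 231.6 - 1.6x → x_m = 58.9394.
Social marginal cost = private MC − MEB = 20.3 + 0.3x.
Set SMC = demand: 20.3 + 0.3x = 231.6 - 1.6x → x* = 111.2105.
Height of the DWL triangle at x_m is demand(x_m) − SMC(x_m) = MEB(x_m) = 99.3152.
DWL = ½ × 52.2711 × 99.3152 = 2595.6574.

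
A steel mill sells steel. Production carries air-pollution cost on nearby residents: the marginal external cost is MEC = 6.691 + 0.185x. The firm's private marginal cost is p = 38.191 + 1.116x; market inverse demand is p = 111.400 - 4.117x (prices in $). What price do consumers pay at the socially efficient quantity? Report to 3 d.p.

P = $60.855

Social marginal cost = private MC + MEC = 44.882 + 1.301x.
Set SMC = demand: 44.882 + 1.301x = 111.400 - 4.117x → x* = 12.2772.
Consumer price on the demand curve at x*: 111.400 − 4.117×12.2772 = 60.8548.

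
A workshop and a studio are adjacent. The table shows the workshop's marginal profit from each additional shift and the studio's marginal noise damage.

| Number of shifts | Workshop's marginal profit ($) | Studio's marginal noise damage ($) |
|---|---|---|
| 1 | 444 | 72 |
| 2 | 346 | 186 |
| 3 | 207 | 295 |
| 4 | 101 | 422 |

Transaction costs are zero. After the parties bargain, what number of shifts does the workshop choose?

2

Bargaining reaches the level where marginal profit last exceeds marginal noise damage.
That holds through level 2 (346 ≥ 186) but not at 3 (207 < 295).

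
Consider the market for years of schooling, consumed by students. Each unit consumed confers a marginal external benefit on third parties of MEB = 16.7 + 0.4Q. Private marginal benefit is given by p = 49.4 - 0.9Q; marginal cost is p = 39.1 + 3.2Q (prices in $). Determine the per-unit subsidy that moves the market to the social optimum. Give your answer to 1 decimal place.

subsidy = $19.6 per unit

Social marginal benefit = demand + MEB = 66.1 - 0.5Q.
Set SMB = MC: 66.1 - 0.5Q = 39.1 + 3.2Q → Q* = 7.2973.
The Pigouvian subsidy equals MEB at Q*: 16.7 + 0.4×7.2973 = 19.6189.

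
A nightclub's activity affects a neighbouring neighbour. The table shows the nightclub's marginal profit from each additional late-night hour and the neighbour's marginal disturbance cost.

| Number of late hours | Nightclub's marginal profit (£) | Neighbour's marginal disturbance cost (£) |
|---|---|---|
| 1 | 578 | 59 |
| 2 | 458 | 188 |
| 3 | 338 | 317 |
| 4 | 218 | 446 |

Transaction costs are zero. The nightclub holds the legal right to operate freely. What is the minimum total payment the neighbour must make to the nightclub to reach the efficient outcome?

Left alone the nightclub would choose level 4 (marginal profit stays positive).
Efficient level: k* = 3 (marginal profit ≥ marginal disturbance cost through 3).
The neighbour must at least cover the nightclub's forgone profit from cutting 4→3: 218 = 218.

£218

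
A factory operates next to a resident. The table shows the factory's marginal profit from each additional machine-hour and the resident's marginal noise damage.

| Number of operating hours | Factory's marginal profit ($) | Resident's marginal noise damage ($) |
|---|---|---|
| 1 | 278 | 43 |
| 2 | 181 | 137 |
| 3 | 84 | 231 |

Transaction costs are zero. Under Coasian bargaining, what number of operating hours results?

Bargaining reaches the level where marginal profit last exceeds marginal noise damage.
That holds through level 2 (181 ≥ 137) but not at 3 (84 < 231).

2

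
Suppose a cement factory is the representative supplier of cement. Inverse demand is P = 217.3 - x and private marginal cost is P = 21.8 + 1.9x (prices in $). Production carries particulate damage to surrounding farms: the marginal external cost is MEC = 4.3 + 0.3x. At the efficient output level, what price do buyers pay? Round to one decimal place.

Social marginal cost = private MC + MEC = 26.1 + 2.2x.
Set SMC = demand: 26.1 + 2.2x = 217.3 - x → x* = 59.7500.
Consumer price on the demand curve at x*: 217.3 − 1.0×59.7500 = 157.5500.

P = $157.6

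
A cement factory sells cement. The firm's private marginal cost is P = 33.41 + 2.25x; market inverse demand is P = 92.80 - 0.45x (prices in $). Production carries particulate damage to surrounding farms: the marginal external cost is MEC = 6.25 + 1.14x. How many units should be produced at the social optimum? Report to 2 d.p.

Social marginal cost = private MC + MEC = 39.66 + 3.39x.
Set SMC = demand: 39.66 + 3.39x = 92.80 - 0.45x → x* = 13.8385.

x* = 13.84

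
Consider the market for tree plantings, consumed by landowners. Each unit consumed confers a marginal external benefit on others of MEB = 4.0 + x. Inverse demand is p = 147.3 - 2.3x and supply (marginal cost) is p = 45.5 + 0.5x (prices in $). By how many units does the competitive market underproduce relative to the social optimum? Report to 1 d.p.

22.4 units

Market equilibrium (private): 45.5 + 0.5x = 147.3 - 2.3x → x_m = 36.3571.
Social marginal benefit = demand + MEB = 151.3 - 1.3x.
Set SMB = MC: 151.3 - 1.3x = 45.5 + 0.5x → x* = 58.7778.
Gap = |36.3571 − 58.7778| = 22.4207.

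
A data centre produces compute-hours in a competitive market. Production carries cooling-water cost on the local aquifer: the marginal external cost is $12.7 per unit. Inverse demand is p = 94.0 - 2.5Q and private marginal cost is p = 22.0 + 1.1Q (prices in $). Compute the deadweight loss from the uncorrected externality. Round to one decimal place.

DWL = $22.4

Market equilibrium (private): 22.0 + 1.1Q = 94.0 - 2.5Q → Q_m = 20.0000.
Social marginal cost = private MC + MEC = 34.7 + 1.1Q.
Set SMC = demand: 34.7 + 1.1Q = 94.0 - 2.5Q → Q* = 16.4722.
The loss is the area between SMC and demand from Q* to Q_m; with linear curves that's a triangle of height MEC(Q_m).
DWL = ½ × 3.5278 × 12.7000 = 22.4015.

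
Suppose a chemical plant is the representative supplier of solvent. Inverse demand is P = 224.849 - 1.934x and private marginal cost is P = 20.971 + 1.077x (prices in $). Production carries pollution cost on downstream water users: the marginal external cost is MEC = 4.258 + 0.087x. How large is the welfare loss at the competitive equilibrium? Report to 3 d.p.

Market equilibrium (private): 20.971 + 1.077x = 224.849 - 1.934x → x_m = 67.7111.
Social marginal cost = private MC + MEC = 25.229 + 1.164x.
Set SMC = demand: 25.229 + 1.164x = 224.849 - 1.934x → x* = 64.4351.
The welfare-loss triangle has base |x_m − x*| and height MEC(x_m) (the vertical gap between SMC and demand is zero at x* and MEC at x_m).
DWL = ½ × 3.2760 × 10.1489 = 16.6239.

DWL = $16.624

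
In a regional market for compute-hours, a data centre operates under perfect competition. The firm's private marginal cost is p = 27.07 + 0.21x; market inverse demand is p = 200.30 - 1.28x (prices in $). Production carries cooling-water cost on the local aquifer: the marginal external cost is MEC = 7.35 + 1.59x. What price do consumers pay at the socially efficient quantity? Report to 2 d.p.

Social marginal cost = private MC + MEC = 34.42 + 1.80x.
Set SMC = demand: 34.42 + 1.80x = 200.30 - 1.28x → x* = 53.8571.
Consumer price on the demand curve at x*: 200.30 − 1.28×53.8571 = 131.3629.

P = $131.36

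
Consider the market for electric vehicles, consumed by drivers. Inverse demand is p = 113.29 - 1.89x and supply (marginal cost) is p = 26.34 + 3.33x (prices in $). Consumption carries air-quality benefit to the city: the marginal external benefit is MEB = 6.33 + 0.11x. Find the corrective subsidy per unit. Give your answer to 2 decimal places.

Social marginal benefit = demand + MEB = 119.62 - 1.78x.
Set SMB = MC: 119.62 - 1.78x = 26.34 + 3.33x → x* = 18.2544.
The Pigouvian subsidy equals MEB at x*: 6.33 + 0.11×18.2544 = 8.3380.

subsidy = $8.34 per unit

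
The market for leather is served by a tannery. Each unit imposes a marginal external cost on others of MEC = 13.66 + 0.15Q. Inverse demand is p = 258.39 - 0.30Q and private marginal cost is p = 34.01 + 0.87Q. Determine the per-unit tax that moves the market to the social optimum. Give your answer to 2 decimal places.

Social marginal cost = private MC + MEC = 47.67 + 1.02Q.
Set SMC = demand: 47.67 + 1.02Q = 258.39 - 0.30Q → Q* = 159.6364.
The Pigouvian tax equals MEC at Q*: 13.66 + 0.15×159.6364 = 37.6055.

tax = 37.61 per unit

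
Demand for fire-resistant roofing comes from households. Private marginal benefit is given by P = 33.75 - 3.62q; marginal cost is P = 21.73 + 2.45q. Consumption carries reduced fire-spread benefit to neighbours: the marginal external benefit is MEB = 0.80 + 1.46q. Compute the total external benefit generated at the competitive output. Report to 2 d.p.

Market equilibrium (private): 21.73 + 2.45q = 33.75 - 3.62q → q_m = 1.9802.
Total external benefit = ∫₀^{q_m} (0.80 + 1.46q) dq = 0.80×1.9802 + ½×1.46×1.9802² = 4.4466.

4.45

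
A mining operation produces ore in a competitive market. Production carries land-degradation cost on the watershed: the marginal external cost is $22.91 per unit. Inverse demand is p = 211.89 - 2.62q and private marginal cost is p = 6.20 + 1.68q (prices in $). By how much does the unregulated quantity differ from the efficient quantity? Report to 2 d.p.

Market equilibrium (private): 6.20 + 1.68q = 211.89 - 2.62q → q_m = 47.8349.
Social marginal cost = private MC + MEC = 29.11 + 1.68q.
Set SMC = demand: 29.11 + 1.68q = 211.89 - 2.62q → q* = 42.5070.
Gap = |47.8349 − 42.5070| = 5.3279.

5.33 units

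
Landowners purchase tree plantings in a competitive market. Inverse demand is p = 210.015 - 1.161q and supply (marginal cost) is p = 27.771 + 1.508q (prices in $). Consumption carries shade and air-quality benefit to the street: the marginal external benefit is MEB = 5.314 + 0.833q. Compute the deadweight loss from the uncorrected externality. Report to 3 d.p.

DWL = $1053.358

Market equilibrium (private): 27.771 + 1.508q = 210.015 - 1.161q → q_m = 68.2818.
Social marginal benefit = demand + MEB = 215.329 - 0.328q.
Set SMB = MC: 215.329 - 0.328q = 27.771 + 1.508q → q* = 102.1558.
Height of the DWL triangle at q_m is SMB(q_m) − MC(q_m) = MEB(q_m) = 62.1927.
DWL = ½ × 33.8740 × 62.1927 = 1053.3578.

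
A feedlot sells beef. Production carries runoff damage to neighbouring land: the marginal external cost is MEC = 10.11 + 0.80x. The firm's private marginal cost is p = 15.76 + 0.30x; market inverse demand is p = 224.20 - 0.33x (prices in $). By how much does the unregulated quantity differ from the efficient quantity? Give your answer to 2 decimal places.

192.16 units

Market equilibrium (private): 15.76 + 0.30x = 224.20 - 0.33x → x_m = 330.8571.
Social marginal cost = private MC + MEC = 25.87 + 1.10x.
Set SMC = demand: 25.87 + 1.10x = 224.20 - 0.33x → x* = 138.6923.
Gap = |330.8571 − 138.6923| = 192.1648.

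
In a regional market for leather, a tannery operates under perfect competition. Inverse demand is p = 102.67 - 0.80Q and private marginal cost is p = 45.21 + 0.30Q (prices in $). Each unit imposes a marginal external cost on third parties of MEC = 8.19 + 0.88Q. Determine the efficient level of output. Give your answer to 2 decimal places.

Social marginal cost = private MC + MEC = 53.40 + 1.18Q.
Set SMC = demand: 53.40 + 1.18Q = 102.67 - 0.80Q → Q* = 24.8838.

Q* = 24.88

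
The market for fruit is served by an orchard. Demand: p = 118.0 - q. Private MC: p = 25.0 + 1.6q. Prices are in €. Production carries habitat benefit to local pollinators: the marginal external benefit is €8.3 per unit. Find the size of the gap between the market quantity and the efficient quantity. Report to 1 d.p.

3.2 units

Market equilibrium (private): 25.0 + 1.6q = 118.0 - q → q_m = 35.7692.
Social marginal cost = private MC − MEB = 16.7 + 1.6q.
Set SMC = demand: 16.7 + 1.6q = 118.0 - q → q* = 38.9615.
Gap = |35.7692 − 38.9615| = 3.1923.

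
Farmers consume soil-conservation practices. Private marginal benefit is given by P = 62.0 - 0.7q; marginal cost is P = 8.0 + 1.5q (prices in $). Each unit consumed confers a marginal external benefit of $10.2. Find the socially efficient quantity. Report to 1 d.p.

Social marginal benefit = demand + MEB = 72.2 - 0.7q.
Set SMB = MC: 72.2 - 0.7q = 8.0 + 1.5q → q* = 29.1818.

q* = 29.2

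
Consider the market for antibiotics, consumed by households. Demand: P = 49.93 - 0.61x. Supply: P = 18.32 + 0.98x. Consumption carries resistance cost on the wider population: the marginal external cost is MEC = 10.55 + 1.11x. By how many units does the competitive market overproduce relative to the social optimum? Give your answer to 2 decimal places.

Market equilibrium (private): 18.32 + 0.98x = 49.93 - 0.61x → x_m = 19.8805.
Social marginal benefit = demand − MEC = 39.38 - 1.72x.
Set SMB = MC: 39.38 - 1.72x = 18.32 + 0.98x → x* = 7.8000.
Gap = |19.8805 − 7.8000| = 12.0805.

12.08 units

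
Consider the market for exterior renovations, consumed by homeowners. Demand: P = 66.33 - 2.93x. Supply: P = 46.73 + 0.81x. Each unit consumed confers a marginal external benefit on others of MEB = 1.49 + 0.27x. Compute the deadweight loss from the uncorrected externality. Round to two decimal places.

Market equilibrium (private): 46.73 + 0.81x = 66.33 - 2.93x → x_m = 5.2406.
Social marginal benefit = demand + MEB = 67.82 - 2.66x.
Set SMB = MC: 67.82 - 2.66x = 46.73 + 0.81x → x* = 6.0778.
The loss is the area between SMB and MC from x* to x_m; with linear curves that's a triangle of height MEB(x_m).
DWL = ½ × 0.8372 × 2.9050 = 1.2160.

DWL = 1.22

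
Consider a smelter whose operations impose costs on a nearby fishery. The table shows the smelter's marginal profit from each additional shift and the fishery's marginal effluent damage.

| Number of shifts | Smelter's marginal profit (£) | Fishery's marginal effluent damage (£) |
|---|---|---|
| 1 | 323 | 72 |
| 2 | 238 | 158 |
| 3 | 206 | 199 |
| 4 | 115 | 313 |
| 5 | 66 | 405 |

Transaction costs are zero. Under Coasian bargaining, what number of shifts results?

Bargaining reaches the level where marginal profit last exceeds marginal effluent damage.
That holds through level 3 (206 ≥ 199) but not at 4 (115 < 313).

3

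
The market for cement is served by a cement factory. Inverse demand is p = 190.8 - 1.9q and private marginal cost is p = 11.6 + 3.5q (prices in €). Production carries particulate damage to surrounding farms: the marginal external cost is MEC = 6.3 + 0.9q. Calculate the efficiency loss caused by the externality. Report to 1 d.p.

DWL = €103.8

Market equilibrium (private): 11.6 + 3.5q = 190.8 - 1.9q → q_m = 33.1852.
Social marginal cost = private MC + MEC = 17.9 + 4.4q.
Set SMC = demand: 17.9 + 4.4q = 190.8 - 1.9q → q* = 27.4444.
Between q* and q_m the wedge SMC − demand runs linearly from 0 to MEC(q_m), so the loss is a triangle.
DWL = ½ × 5.7408 × 36.1667 = 103.8129.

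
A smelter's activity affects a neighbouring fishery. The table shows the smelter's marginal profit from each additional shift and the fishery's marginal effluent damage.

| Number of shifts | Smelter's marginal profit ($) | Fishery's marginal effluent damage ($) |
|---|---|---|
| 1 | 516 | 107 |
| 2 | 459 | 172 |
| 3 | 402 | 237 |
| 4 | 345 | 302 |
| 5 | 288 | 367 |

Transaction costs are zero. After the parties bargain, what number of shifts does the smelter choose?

4

Bargaining reaches the level where marginal profit last exceeds marginal effluent damage.
That holds through level 4 (345 ≥ 302) but not at 5 (288 < 367).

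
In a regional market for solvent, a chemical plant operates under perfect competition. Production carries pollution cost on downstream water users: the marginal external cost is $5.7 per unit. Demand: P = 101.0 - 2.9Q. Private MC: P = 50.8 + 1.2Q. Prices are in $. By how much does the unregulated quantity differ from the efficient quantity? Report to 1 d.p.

Market equilibrium (private): 50.8 + 1.2Q = 101.0 - 2.9Q → Q_m = 12.2439.
Social marginal cost = private MC + MEC = 56.5 + 1.2Q.
Set SMC = demand: 56.5 + 1.2Q = 101.0 - 2.9Q → Q* = 10.8537.
Gap = |12.2439 − 10.8537| = 1.3902.

1.4 units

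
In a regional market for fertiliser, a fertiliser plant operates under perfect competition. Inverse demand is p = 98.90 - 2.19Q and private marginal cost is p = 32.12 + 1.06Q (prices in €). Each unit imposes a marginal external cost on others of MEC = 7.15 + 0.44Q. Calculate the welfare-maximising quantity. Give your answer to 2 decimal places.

Q* = 16.16

Social marginal cost = private MC + MEC = 39.27 + 1.50Q.
Set SMC = demand: 39.27 + 1.50Q = 98.90 - 2.19Q → Q* = 16.1599.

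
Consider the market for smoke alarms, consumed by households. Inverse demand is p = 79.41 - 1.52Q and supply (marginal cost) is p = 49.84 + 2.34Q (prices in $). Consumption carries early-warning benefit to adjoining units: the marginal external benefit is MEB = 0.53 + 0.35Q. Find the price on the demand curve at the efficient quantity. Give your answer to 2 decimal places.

Social marginal benefit = demand + MEB = 79.94 - 1.17Q.
Set SMB = MC: 79.94 - 1.17Q = 49.84 + 2.34Q → Q* = 8.5755.
Consumer price on the demand curve at Q*: 79.41 − 1.52×8.5755 = 66.3752.

P = $66.38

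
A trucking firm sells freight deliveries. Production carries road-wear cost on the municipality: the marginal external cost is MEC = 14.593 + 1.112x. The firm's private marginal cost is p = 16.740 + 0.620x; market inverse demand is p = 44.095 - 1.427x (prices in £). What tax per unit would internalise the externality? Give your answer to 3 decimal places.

tax = £19.085 per unit

Social marginal cost = private MC + MEC = 31.333 + 1.732x.
Set SMC = demand: 31.333 + 1.732x = 44.095 - 1.427x → x* = 4.0399.
The Pigouvian tax equals MEC at x*: 14.593 + 1.112×4.0399 = 19.0854.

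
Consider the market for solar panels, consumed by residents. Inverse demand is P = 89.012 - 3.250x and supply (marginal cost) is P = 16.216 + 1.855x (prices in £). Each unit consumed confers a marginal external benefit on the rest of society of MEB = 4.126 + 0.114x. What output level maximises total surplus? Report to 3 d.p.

x* = 15.412

Social marginal benefit = demand + MEB = 93.138 - 3.136x.
Set SMB = MC: 93.138 - 3.136x = 16.216 + 1.855x → x* = 15.4121.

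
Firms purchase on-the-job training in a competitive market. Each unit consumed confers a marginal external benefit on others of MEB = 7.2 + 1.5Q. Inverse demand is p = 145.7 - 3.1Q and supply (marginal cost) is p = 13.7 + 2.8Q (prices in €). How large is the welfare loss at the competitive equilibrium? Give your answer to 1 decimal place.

Market equilibrium (private): 13.7 + 2.8Q = 145.7 - 3.1Q → Q_m = 22.3729.
Social marginal benefit = demand + MEB = 152.9 - 1.6Q.
Set SMB = MC: 152.9 - 1.6Q = 13.7 + 2.8Q → Q* = 31.6364.
Height of the DWL triangle at Q_m is SMB(Q_m) − MC(Q_m) = MEB(Q_m) = 40.7593.
DWL = ½ × 9.2635 × 40.7593 = 188.7869.

DWL = €188.8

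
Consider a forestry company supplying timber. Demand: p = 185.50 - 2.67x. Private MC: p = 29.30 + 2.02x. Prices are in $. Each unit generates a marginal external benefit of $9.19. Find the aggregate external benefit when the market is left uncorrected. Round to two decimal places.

Market equilibrium (private): 29.30 + 2.02x = 185.50 - 2.67x → x_m = 33.3049.
Total external benefit = MEB × x_m = 9.19 × 33.3049 = 306.0720.

$306.07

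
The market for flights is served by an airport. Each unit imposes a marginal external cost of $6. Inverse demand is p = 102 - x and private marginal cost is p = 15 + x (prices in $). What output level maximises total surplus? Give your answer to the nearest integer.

Social marginal cost = private MC + MEC = 21 + x.
Set SMC = demand: 21 + x = 102 - x → x* = 40.5000.

x* = 41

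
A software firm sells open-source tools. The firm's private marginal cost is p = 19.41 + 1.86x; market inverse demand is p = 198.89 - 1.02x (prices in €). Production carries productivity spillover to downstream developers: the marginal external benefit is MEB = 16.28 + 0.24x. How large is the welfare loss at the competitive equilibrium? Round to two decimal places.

DWL = €184.80

Market equilibrium (private): 19.41 + 1.86x = 198.89 - 1.02x → x_m = 62.3194.
Social marginal cost = private MC − MEB = 3.13 + 1.62x.
Set SMC = demand: 3.13 + 1.62x = 198.89 - 1.02x → x* = 74.1515.
Height of the DWL triangle at x_m is demand(x_m) − SMC(x_m) = MEB(x_m) = 31.2367.
DWL = ½ × 11.8321 × 31.2367 = 184.7979.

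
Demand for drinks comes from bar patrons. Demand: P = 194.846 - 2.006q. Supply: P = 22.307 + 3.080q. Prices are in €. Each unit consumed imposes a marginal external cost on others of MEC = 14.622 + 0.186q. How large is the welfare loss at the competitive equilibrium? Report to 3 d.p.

DWL = €41.554

Market equilibrium (private): 22.307 + 3.080q = 194.846 - 2.006q → q_m = 33.9243.
Social marginal benefit = demand − MEC = 180.224 - 2.192q.
Set SMB = MC: 180.224 - 2.192q = 22.307 + 3.080q → q* = 29.9539.
The welfare-loss triangle has base |q_m − q*| and height MEC(q_m) (the vertical gap between SMB and MC is zero at q* and MEC at q_m).
DWL = ½ × 3.9704 × 20.9319 = 41.5540.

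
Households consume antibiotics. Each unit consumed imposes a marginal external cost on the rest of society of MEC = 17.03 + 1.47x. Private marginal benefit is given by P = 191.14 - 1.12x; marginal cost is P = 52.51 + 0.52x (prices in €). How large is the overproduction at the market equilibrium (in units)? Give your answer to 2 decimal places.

Market equilibrium (private): 52.51 + 0.52x = 191.14 - 1.12x → x_m = 84.5305.
Social marginal benefit = demand − MEC = 174.11 - 2.59x.
Set SMB = MC: 174.11 - 2.59x = 52.51 + 0.52x → x* = 39.0997.
Gap = |84.5305 − 39.0997| = 45.4308.

45.43 units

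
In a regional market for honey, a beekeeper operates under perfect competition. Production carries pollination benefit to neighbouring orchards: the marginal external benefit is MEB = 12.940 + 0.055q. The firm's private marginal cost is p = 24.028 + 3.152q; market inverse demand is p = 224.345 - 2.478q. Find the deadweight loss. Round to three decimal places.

Market equilibrium (private): 24.028 + 3.152q = 224.345 - 2.478q → q_m = 35.5803.
Social marginal cost = private MC − MEB = 11.088 + 3.097q.
Set SMC = demand: 11.088 + 3.097q = 224.345 - 2.478q → q* = 38.2524.
Between q* and q_m the wedge demand − SMC runs linearly from 0 to MEB(q_m), so the loss is a triangle.
DWL = ½ × 2.6721 × 14.8969 = 19.9030.

DWL = 19.903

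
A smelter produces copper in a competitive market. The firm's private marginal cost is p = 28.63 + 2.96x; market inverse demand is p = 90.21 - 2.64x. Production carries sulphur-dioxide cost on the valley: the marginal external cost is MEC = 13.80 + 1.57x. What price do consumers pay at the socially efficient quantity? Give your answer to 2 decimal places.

P = 72.62

Social marginal cost = private MC + MEC = 42.43 + 4.53x.
Set SMC = demand: 42.43 + 4.53x = 90.21 - 2.64x → x* = 6.6639.
Consumer price on the demand curve at x*: 90.21 − 2.64×6.6639 = 72.6173.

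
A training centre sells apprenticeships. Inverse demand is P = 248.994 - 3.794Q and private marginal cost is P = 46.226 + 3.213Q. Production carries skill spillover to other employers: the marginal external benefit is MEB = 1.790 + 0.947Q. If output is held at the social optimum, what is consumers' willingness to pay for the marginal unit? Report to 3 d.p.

Social marginal cost = private MC − MEB = 44.436 + 2.266Q.
Set SMC = demand: 44.436 + 2.266Q = 248.994 - 3.794Q → Q* = 33.7554.
Consumer price on the demand curve at Q*: 248.994 − 3.794×33.7554 = 120.9260.

P = 120.926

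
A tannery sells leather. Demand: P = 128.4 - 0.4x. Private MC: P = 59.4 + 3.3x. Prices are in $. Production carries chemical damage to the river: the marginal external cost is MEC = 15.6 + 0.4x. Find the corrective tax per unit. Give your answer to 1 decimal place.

tax = $20.8 per unit

Social marginal cost = private MC + MEC = 75.0 + 3.7x.
Set SMC = demand: 75.0 + 3.7x = 128.4 - 0.4x → x* = 13.0244.
The Pigouvian tax equals MEC at x*: 15.6 + 0.4×13.0244 = 20.8098.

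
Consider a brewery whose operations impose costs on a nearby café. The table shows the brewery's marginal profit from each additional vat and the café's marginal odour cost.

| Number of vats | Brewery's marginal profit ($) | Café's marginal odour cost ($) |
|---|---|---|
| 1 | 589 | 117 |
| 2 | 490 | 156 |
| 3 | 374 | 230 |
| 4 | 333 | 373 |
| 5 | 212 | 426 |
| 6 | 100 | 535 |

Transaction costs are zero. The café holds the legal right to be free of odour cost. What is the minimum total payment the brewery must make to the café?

Efficient level: marginal profit ≥ marginal odour cost through level 3, so k* = 3.
With the café holding the right, the brewery must at least compensate total damage at k*: 117 + 156 + 230 = 503.

$503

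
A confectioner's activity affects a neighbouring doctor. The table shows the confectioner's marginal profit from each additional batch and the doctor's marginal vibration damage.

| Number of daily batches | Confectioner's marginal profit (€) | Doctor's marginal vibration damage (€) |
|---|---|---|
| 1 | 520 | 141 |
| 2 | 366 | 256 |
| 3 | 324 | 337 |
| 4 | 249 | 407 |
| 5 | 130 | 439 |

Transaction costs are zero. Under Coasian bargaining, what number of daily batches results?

2

Bargaining reaches the level where marginal profit last exceeds marginal vibration damage.
That holds through level 2 (366 ≥ 256) but not at 3 (324 < 337).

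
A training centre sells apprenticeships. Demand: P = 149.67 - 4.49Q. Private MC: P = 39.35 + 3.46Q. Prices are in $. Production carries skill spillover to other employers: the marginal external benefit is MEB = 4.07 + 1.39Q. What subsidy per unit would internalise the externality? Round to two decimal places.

Social marginal cost = private MC − MEB = 35.28 + 2.07Q.
Set SMC = demand: 35.28 + 2.07Q = 149.67 - 4.49Q → Q* = 17.4375.
The Pigouvian subsidy equals MEB at Q*: 4.07 + 1.39×17.4375 = 28.3081.

subsidy = $28.31 per unit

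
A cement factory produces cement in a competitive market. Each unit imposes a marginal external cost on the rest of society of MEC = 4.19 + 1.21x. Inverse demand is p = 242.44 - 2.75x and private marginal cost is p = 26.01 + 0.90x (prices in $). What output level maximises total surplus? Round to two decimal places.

Social marginal cost = private MC + MEC = 30.20 + 2.11x.
Set SMC = demand: 30.20 + 2.11x = 242.44 - 2.75x → x* = 43.6708.

x* = 43.67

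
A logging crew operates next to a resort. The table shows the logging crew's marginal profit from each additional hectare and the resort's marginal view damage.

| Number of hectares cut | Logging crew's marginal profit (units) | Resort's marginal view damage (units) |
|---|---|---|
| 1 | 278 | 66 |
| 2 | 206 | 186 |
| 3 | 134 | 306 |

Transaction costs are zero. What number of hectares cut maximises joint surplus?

Bargaining reaches the level where marginal profit last exceeds marginal view damage.
That holds through level 2 (206 ≥ 186) but not at 3 (134 < 306).

2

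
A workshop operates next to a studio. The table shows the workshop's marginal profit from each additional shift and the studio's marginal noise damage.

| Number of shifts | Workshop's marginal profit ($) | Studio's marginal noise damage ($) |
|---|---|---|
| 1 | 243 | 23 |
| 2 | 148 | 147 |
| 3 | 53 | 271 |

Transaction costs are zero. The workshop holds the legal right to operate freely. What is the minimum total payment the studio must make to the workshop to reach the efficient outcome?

Left alone the workshop would choose level 3 (marginal profit stays positive).
Efficient level: k* = 2 (marginal profit ≥ marginal noise damage through 2).
The studio must at least cover the workshop's forgone profit from cutting 3→2: 53 = 53.

$53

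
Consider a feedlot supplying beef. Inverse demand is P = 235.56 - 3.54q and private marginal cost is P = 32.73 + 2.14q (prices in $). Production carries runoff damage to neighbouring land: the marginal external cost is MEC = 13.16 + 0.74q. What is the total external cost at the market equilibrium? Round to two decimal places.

Market equilibrium (private): 32.73 + 2.14q = 235.56 - 3.54q → q_m = 35.7095.
Total external cost = ∫₀^{q_m} (13.16 + 0.74q) dq = 13.16×35.7095 + ½×0.74×35.7095² = 941.7493.

$941.75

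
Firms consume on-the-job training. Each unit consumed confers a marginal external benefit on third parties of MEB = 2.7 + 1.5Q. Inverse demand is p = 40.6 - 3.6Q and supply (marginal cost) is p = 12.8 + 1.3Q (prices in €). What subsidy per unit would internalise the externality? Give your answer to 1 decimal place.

subsidy = €16.2 per unit

Social marginal benefit = demand + MEB = 43.3 - 2.1Q.
Set SMB = MC: 43.3 - 2.1Q = 12.8 + 1.3Q → Q* = 8.9706.
The Pigouvian subsidy equals MEB at Q*: 2.7 + 1.5×8.9706 = 16.1559.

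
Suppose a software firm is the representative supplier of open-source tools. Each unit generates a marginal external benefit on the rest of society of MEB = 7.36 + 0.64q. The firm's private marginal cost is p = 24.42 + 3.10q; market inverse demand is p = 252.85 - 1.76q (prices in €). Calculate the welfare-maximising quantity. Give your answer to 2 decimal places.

Social marginal cost = private MC − MEB = 17.06 + 2.46q.
Set SMC = demand: 17.06 + 2.46q = 252.85 - 1.76q → q* = 55.8744.

q* = 55.87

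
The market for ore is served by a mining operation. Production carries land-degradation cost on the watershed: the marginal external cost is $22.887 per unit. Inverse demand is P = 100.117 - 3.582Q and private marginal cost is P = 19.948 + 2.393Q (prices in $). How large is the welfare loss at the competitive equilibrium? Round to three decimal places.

DWL = $43.834

Market equilibrium (private): 19.948 + 2.393Q = 100.117 - 3.582Q → Q_m = 13.4174.
Social marginal cost = private MC + MEC = 42.835 + 2.393Q.
Set SMC = demand: 42.835 + 2.393Q = 100.117 - 3.582Q → Q* = 9.5869.
The loss is the area between SMC and demand from Q* to Q_m; with linear curves that's a triangle of height MEC(Q_m).
DWL = ½ × 3.8305 × 22.8870 = 43.8343.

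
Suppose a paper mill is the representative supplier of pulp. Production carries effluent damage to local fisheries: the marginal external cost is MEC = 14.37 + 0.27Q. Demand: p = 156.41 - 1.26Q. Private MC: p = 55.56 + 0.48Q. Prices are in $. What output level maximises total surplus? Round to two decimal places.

Q* = 43.02

Social marginal cost = private MC + MEC = 69.93 + 0.75Q.
Set SMC = demand: 69.93 + 0.75Q = 156.41 - 1.26Q → Q* = 43.0249.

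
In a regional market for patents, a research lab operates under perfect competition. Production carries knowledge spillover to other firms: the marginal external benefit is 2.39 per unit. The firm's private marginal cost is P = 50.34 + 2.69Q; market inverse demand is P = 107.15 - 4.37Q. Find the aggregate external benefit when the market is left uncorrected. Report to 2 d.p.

19.23

Market equilibrium (private): 50.34 + 2.69Q = 107.15 - 4.37Q → Q_m = 8.0467.
Total external benefit = MEB × Q_m = 2.39 × 8.0467 = 19.2316.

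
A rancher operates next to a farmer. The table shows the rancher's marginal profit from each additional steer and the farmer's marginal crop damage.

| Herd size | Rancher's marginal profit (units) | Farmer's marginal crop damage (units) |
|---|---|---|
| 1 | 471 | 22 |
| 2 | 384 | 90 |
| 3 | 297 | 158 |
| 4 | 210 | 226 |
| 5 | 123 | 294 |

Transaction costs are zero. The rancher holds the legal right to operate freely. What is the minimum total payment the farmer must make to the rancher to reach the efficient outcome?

Left alone the rancher would choose level 5 (marginal profit stays positive).
Efficient level: k* = 3 (marginal profit ≥ marginal crop damage through 3).
The farmer must at least cover the rancher's forgone profit from cutting 5→3: 210 + 123 = 333.

333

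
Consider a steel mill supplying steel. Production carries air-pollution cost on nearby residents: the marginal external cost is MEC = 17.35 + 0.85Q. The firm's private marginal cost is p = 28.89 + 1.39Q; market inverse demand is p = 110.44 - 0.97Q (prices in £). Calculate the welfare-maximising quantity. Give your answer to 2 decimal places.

Q* = 20.00

Social marginal cost = private MC + MEC = 46.24 + 2.24Q.
Set SMC = demand: 46.24 + 2.24Q = 110.44 - 0.97Q → Q* = 20.0000.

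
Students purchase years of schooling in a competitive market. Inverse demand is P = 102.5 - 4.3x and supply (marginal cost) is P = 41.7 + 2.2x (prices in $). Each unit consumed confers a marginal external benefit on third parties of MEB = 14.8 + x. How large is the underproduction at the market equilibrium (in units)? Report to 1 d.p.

4.4 units

Market equilibrium (private): 41.7 + 2.2x = 102.5 - 4.3x → x_m = 9.3538.
Social marginal benefit = demand + MEB = 117.3 - 3.3x.
Set SMB = MC: 117.3 - 3.3x = 41.7 + 2.2x → x* = 13.7455.
Gap = |9.3538 − 13.7455| = 4.3917.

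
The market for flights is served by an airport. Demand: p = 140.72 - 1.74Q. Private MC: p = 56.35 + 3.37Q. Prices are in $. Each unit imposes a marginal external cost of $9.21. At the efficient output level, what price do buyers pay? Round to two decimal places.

Social marginal cost = private MC + MEC = 65.56 + 3.37Q.
Set SMC = demand: 65.56 + 3.37Q = 140.72 - 1.74Q → Q* = 14.7084.
Consumer price on the demand curve at Q*: 140.72 − 1.74×14.7084 = 115.1274.

P = $115.13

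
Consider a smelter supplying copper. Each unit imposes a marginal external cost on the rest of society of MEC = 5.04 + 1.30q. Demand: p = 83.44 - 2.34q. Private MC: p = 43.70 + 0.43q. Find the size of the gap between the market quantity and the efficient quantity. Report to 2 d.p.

Market equilibrium (private): 43.70 + 0.43q = 83.44 - 2.34q → q_m = 14.3466.
Social marginal cost = private MC + MEC = 48.74 + 1.73q.
Set SMC = demand: 48.74 + 1.73q = 83.44 - 2.34q → q* = 8.5258.
Gap = |14.3466 − 8.5258| = 5.8208.

5.82 units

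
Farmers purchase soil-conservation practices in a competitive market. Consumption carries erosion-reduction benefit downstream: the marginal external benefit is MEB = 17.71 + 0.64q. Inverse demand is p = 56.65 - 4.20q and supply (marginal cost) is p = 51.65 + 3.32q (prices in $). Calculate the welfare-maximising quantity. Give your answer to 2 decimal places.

q* = 3.30

Social marginal benefit = demand + MEB = 74.36 - 3.56q.
Set SMB = MC: 74.36 - 3.56q = 51.65 + 3.32q → q* = 3.3009.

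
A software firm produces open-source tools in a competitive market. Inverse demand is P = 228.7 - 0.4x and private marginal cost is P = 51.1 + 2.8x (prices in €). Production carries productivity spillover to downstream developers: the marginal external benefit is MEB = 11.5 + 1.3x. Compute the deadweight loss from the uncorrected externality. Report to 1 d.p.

Market equilibrium (private): 51.1 + 2.8x = 228.7 - 0.4x → x_m = 55.5000.
Social marginal cost = private MC − MEB = 39.6 + 1.5x.
Set SMC = demand: 39.6 + 1.5x = 228.7 - 0.4x → x* = 99.5263.
Between x* and x_m the wedge demand − SMC runs linearly from 0 to MEB(x_m), so the loss is a triangle.
DWL = ½ × 44.0263 × 83.6500 = 1841.4000.

DWL = €1841.4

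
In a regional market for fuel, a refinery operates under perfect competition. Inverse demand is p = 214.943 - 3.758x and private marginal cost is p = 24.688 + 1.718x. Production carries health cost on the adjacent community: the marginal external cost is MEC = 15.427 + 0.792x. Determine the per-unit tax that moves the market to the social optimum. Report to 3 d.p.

tax = 37.518 per unit

Social marginal cost = private MC + MEC = 40.115 + 2.510x.
Set SMC = demand: 40.115 + 2.510x = 214.943 - 3.758x → x* = 27.8922.
The Pigouvian tax equals MEC at x*: 15.427 + 0.792×27.8922 = 37.5176.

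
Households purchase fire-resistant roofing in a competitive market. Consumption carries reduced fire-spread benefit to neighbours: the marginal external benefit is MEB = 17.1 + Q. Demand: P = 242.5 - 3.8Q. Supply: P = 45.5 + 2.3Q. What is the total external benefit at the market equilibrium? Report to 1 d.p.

1073.7

Market equilibrium (private): 45.5 + 2.3Q = 242.5 - 3.8Q → Q_m = 32.2951.
Total external benefit = ∫₀^{Q_m} (17.1 + 1.0Q) dQ = 17.1×32.2951 + ½×1.0×32.2951² = 1073.7330.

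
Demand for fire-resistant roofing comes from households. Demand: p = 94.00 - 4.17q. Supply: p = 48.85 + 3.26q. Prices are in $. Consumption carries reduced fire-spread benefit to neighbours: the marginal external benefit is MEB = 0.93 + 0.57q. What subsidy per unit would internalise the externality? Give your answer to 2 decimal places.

subsidy = $4.76 per unit

Social marginal benefit = demand + MEB = 94.93 - 3.60q.
Set SMB = MC: 94.93 - 3.60q = 48.85 + 3.26q → q* = 6.7172.
The Pigouvian subsidy equals MEB at q*: 0.93 + 0.57×6.7172 = 4.7588.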